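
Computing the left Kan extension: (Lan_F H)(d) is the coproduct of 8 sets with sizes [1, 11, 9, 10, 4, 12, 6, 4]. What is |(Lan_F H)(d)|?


Pointwise, the left Kan extension (Lan_F H)(d) is the colimit, indexed
by the comma category (F downarrow d), of H composed with the
projection (F downarrow d) -> C. Here that colimit is given
as a coproduct (disjoint union) of sets, so its cardinality is the
sum of the sizes of the summands.
Coproduct of sets with sizes: 1 + 11 + 9 + 10 + 4 + 12 + 6 + 4
= 57

57


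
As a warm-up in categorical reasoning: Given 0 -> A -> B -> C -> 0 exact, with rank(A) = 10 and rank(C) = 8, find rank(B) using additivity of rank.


For a short exact sequence 0 -> A -> B -> C -> 0,
rank is additive: rank(B) = rank(A) + rank(C).
rank(B) = 10 + 8 = 18

18


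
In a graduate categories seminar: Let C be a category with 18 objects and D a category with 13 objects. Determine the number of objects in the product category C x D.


The product category C x D has objects that are pairs (c, d).
Number of pairs = |Ob(C)| * |Ob(D)| = 18 * 13 = 234

234


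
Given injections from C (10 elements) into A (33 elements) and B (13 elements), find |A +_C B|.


The pushout A +_C B identifies the images of C in A and B.
|A +_C B| = |A| + |B| - |C| (for injections).
= 33 + 13 - 10 = 36

36


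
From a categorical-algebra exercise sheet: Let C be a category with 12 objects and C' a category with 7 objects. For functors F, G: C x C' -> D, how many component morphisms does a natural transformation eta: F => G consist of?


A natural transformation eta: F => G assigns one component morphism per
object of the domain category.
The domain is the product category C x C', so
|Ob(C x C')| = |Ob(C)| * |Ob(C')| = 12 * 7 = 84.
Therefore eta has 84 component morphisms.

84


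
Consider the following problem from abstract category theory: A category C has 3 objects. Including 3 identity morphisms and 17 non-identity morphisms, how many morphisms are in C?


Each object has an identity morphism, giving 3 identities.
Adding the 17 non-identity morphisms:
Total = 3 + 17 = 20

20


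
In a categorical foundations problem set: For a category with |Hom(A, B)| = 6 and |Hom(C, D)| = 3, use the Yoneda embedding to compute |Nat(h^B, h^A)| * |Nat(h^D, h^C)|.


By the Yoneda lemma, Nat(h^B, h^A) is isomorphic to Hom(A, B),
so |Nat(h^B, h^A)| = |Hom(A, B)| and |Nat(h^D, h^C)| = |Hom(C, D)|.
|Hom(A, B)| = 6, |Hom(C, D)| = 3.
|Nat(h^B, h^A) x Nat(h^D, h^C)| = 6 * 3 = 18

18


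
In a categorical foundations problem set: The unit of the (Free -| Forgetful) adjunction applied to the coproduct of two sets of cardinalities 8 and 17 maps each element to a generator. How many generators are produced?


The unit eta_X: X -> U(F(X)) of the Free-Forgetful adjunction
maps each element of X to a generator of F(X). For X = S + T (disjoint
union in Set), |S + T| = |S| + |T|.
Total mappings = 8 + 17 = 25.

25


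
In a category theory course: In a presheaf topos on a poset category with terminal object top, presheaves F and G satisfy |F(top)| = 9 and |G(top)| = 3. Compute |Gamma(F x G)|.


Global sections of a presheaf on a poset with terminal top satisfy
Gamma(H) ~ H(top). Presheaves admit pointwise products, so
(F x G)(top) = F(top) x G(top) (Cartesian product).
|Gamma(F x G)| = |F(top)| * |G(top)| = 9 * 3 = 27.

27


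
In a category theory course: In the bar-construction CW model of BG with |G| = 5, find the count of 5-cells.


In the bar-construction CW model of BG, the n-cells are indexed by
n-tuples [g_1|...|g_n] of non-identity elements of G (degenerate
simplices with some g_i = e do not contribute cells), so there are
(|G| - 1)^n n-cells.
For dim = 5 with |G| = 5:
cells = (5 - 1)^5 = 4^5 = 1024

1024


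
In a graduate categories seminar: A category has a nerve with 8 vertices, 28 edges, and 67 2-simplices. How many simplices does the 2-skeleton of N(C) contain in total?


The 2-skeleton of the nerve N(C) consists of simplices in dimensions 0, 1, 2:
  |N(C)_0| = 8 (objects)
  |N(C)_1| = 28 (morphisms)
  |N(C)_2| = 67 (composable pairs)
Total = 8 + 28 + 67 = 103

103


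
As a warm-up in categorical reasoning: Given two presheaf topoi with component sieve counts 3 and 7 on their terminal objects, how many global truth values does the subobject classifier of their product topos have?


In a product of presheaf topoi E_1 x E_2, the subobject classifier
is Omega = Omega_1 x Omega_2 (componentwise), so
|Omega(top)| = |Omega_1(top_1)| * |Omega_2(top_2)|.
= 3 * 7 = 21.

21


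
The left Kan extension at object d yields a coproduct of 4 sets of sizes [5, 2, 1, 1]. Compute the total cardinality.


Pointwise, the left Kan extension (Lan_F H)(d) is the colimit, indexed
by the comma category (F downarrow d), of H composed with the
projection (F downarrow d) -> C. Here that colimit is given
as a coproduct (disjoint union) of sets, so its cardinality is the
sum of the sizes of the summands.
Coproduct of sets with sizes: 5 + 2 + 1 + 1
= 9

9


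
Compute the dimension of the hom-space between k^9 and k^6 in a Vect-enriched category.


In Vect-enriched categories, Hom(k^n, k^m) is the space of m x n matrices.
dim(Hom(k^9, k^6)) = 6 * 9 = 54

54


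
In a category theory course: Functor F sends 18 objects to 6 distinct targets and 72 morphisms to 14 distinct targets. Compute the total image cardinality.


The image of F consists of distinct objects and distinct morphisms.
|Im(F)| on objects = 6
|Im(F)| on morphisms = 14
Total image cardinality = 6 + 14 = 20

20


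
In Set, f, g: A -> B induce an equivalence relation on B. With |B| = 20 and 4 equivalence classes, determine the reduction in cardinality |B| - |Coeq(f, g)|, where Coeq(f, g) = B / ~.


The coequalizer Coeq(f, g) = B / ~ has one element per equivalence class.
|B| = 20, |Coeq(f, g)| = 4.
|B| - |Coeq(f, g)| = 20 - 4 = 16.

16


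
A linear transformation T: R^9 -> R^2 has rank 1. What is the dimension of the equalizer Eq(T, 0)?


The equalizer of f and the zero map is ker(f).
By the rank-nullity theorem: dim(ker(f)) = dim(domain) - rank(f).
dim(ker(f)) = 9 - 1 = 8

8


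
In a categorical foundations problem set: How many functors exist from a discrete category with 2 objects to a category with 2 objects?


A functor from a discrete category C to D is determined by
where each object maps. Each of the 2 objects of C can map
to any of the 2 objects of D independently.
Number of functors = 2^2 = 4

4


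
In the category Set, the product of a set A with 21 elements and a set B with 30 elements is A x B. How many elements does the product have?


In Set, the product A x B is the Cartesian product.
By the universal property, |A x B| = |A| * |B|.
|A x B| = 21 * 30 = 630

630


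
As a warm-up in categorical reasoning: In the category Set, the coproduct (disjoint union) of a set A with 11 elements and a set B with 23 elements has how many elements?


In Set, the coproduct A + B is the disjoint union.
|A + B| = |A| + |B| = 11 + 23 = 34

34


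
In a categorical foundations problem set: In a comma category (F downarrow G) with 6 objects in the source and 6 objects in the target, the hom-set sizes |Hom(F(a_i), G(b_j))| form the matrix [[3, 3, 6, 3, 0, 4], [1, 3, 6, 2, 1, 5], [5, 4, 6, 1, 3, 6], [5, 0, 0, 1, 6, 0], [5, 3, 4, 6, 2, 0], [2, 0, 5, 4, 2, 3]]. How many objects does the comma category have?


Objects of (F downarrow G) are triples (a, b, h: F(a)->G(b)).
The count equals the sum of all entries in the hom-matrix.
sum(row 0) = 19
sum(row 1) = 18
sum(row 2) = 25
sum(row 3) = 12
sum(row 4) = 20
sum(row 5) = 16
Grand total = 110

110


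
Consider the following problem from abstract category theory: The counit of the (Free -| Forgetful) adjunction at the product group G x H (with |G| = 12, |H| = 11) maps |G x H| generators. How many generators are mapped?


The counit epsilon_K: F(U(K)) -> K of the Free-Forgetful adjunction
maps |K| generators of F(U(K)) into K. For K = G x H (the product group),
|G x H| = |G| * |H|.
Total generators mapped = 12 * 11 = 132.

132


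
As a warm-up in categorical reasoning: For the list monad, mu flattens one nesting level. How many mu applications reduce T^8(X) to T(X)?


Each application of mu: T^2 -> T removes one layer of nesting.
Starting at depth 8 (i.e., T^8(X)), we need to reach T(X).
Number of mu applications = 8 - 1 = 7

7


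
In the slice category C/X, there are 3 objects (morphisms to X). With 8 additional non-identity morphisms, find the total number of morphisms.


In the slice category C/X, objects are morphisms to X.
Identity morphisms: 3 (one per object of C/X).
Non-identity morphisms: 8.
Total = 3 + 8 = 11

11


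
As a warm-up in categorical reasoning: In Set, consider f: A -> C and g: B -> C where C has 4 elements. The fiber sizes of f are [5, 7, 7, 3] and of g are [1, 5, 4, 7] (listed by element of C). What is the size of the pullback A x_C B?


The pullback A x_C B consists of pairs (a, b) with f(a) = g(b).
For each element c in C, the fiber product has |f^-1(c)| * |g^-1(c)| elements.
Summing over C: 5 * 1 + 7 * 5 + 7 * 4 + 3 * 7
= 5 + 35 + 28 + 21 = 89

89


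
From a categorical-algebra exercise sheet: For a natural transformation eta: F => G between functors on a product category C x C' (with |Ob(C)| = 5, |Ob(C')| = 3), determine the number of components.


A natural transformation eta: F => G assigns one component morphism per
object of the domain category.
The domain is the product category C x C', so
|Ob(C x C')| = |Ob(C)| * |Ob(C')| = 5 * 3 = 15.
Therefore eta has 15 component morphisms.

15


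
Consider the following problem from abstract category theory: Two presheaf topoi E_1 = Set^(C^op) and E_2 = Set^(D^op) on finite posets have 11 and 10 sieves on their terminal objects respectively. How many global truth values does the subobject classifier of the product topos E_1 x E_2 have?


In a product of presheaf topoi E_1 x E_2, the subobject classifier
is Omega = Omega_1 x Omega_2 (componentwise), so
|Omega(top)| = |Omega_1(top_1)| * |Omega_2(top_2)|.
= 11 * 10 = 110.

110


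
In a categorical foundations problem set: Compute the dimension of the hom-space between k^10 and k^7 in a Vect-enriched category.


In Vect-enriched categories, Hom(k^n, k^m) is the space of m x n matrices.
dim(Hom(k^10, k^7)) = 7 * 10 = 70

70


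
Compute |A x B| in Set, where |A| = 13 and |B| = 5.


In Set, the product A x B is the Cartesian product.
By the universal property, |A x B| = |A| * |B|.
|A x B| = 13 * 5 = 65

65


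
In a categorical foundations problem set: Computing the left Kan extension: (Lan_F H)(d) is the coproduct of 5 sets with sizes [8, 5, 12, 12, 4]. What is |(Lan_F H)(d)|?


Pointwise, the left Kan extension (Lan_F H)(d) is the colimit, indexed
by the comma category (F downarrow d), of H composed with the
projection (F downarrow d) -> C. Here that colimit is given
as a coproduct (disjoint union) of sets, so its cardinality is the
sum of the sizes of the summands.
Coproduct of sets with sizes: 8 + 5 + 12 + 12 + 4
= 41

41


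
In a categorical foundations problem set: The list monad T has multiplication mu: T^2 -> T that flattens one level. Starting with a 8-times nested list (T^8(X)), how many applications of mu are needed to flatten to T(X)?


Each application of mu: T^2 -> T removes one layer of nesting.
Starting at depth 8 (i.e., T^8(X)), we need to reach T(X).
Number of mu applications = 8 - 1 = 7

7


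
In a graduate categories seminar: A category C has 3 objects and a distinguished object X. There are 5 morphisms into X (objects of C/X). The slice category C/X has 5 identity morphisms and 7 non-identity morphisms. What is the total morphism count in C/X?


In the slice category C/X, objects are morphisms to X.
Identity morphisms: 5 (one per object of C/X).
Non-identity morphisms: 7.
Total = 5 + 7 = 12

12


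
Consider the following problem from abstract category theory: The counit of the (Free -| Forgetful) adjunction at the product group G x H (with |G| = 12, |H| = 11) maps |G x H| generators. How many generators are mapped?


The counit epsilon_K: F(U(K)) -> K of the Free-Forgetful adjunction
maps |K| generators of F(U(K)) into K. For K = G x H (the product group),
|G x H| = |G| * |H|.
Total generators mapped = 12 * 11 = 132.

132


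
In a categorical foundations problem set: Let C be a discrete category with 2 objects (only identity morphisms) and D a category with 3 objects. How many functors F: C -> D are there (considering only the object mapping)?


A functor from a discrete category C to D is determined by
where each object maps. Each of the 2 objects of C can map
to any of the 3 objects of D independently.
Number of functors = 3^2 = 9

9


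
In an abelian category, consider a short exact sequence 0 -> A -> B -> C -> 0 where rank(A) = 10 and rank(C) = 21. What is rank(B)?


For a short exact sequence 0 -> A -> B -> C -> 0,
rank is additive: rank(B) = rank(A) + rank(C).
rank(B) = 10 + 21 = 31

31


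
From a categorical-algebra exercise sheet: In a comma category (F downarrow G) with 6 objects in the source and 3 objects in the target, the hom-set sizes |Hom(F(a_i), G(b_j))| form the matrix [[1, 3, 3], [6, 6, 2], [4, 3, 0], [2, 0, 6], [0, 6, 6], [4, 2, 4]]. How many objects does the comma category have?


Objects of (F downarrow G) are triples (a, b, h: F(a)->G(b)).
The count equals the sum of all entries in the hom-matrix.
sum(row 0) = 7
sum(row 1) = 14
sum(row 2) = 7
sum(row 3) = 8
sum(row 4) = 12
sum(row 5) = 10
Grand total = 58

58


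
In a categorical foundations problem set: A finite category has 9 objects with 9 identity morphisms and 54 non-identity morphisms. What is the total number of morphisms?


Each object has an identity morphism, giving 9 identities.
Adding the 54 non-identity morphisms:
Total = 9 + 54 = 63

63


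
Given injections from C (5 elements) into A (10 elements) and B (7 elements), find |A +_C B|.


The pushout A +_C B identifies the images of C in A and B.
|A +_C B| = |A| + |B| - |C| (for injections).
= 10 + 7 - 5 = 12

12


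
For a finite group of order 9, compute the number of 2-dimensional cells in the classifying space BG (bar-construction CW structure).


In the bar-construction CW model of BG, the n-cells are indexed by
n-tuples [g_1|...|g_n] of non-identity elements of G (degenerate
simplices with some g_i = e do not contribute cells), so there are
(|G| - 1)^n n-cells.
For dim = 2 with |G| = 9:
cells = (9 - 1)^2 = 8^2 = 64

64


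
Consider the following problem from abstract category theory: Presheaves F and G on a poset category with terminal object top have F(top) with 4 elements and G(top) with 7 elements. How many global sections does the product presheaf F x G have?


Global sections of a presheaf on a poset with terminal top satisfy
Gamma(H) ~ H(top). Presheaves admit pointwise products, so
(F x G)(top) = F(top) x G(top) (Cartesian product).
|Gamma(F x G)| = |F(top)| * |G(top)| = 4 * 7 = 28.

28


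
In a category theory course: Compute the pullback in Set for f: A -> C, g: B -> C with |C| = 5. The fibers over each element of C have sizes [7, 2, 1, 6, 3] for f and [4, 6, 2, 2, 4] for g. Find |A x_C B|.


The pullback A x_C B consists of pairs (a, b) with f(a) = g(b).
For each element c in C, the fiber product has |f^-1(c)| * |g^-1(c)| elements.
Summing over C: 7 * 4 + 2 * 6 + 1 * 2 + 6 * 2 + 3 * 4
= 28 + 12 + 2 + 12 + 12 = 66

66


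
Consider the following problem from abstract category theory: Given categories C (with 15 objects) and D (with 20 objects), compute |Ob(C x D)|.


The product category C x D has objects that are pairs (c, d).
Number of pairs = |Ob(C)| * |Ob(D)| = 15 * 20 = 300

300


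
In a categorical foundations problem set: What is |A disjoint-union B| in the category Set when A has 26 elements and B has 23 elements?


In Set, the coproduct A + B is the disjoint union.
|A + B| = |A| + |B| = 26 + 23 = 49

49


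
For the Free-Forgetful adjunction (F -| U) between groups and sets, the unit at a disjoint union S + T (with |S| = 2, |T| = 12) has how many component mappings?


The unit eta_X: X -> U(F(X)) of the Free-Forgetful adjunction
maps each element of X to a generator of F(X). For X = S + T (disjoint
union in Set), |S + T| = |S| + |T|.
Total mappings = 2 + 12 = 14.

14


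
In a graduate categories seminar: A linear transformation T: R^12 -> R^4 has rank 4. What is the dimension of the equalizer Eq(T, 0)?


The equalizer of f and the zero map is ker(f).
By the rank-nullity theorem: dim(ker(f)) = dim(domain) - rank(f).
dim(ker(f)) = 12 - 4 = 8

8


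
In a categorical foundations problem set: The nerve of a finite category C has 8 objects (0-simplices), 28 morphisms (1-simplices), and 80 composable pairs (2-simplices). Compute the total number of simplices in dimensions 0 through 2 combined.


The 2-skeleton of the nerve N(C) consists of simplices in dimensions 0, 1, 2:
  |N(C)_0| = 8 (objects)
  |N(C)_1| = 28 (morphisms)
  |N(C)_2| = 80 (composable pairs)
Total = 8 + 28 + 80 = 116

116


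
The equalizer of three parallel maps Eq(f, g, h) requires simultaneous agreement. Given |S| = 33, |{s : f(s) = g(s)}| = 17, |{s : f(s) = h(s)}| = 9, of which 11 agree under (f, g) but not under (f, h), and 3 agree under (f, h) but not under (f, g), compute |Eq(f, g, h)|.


Eq(f, g, h) is the triple-agreement set: points in S where all three
maps take the same value. Using inclusion-exclusion on the pairwise data:
Pair (f, g) agrees on 17 points; pair (f, h) on 9 points.
Points agreeing under (f, g) but not (f, h) = 11; under (f, h) but not (f, g) = 3.
Triple-agreement = agreement-in-(f, g) minus points that agree under (f, g) but not (f, h):
|Eq(f, g, h)| = 17 - 11 = 6
(cross-check via (f, h): 9 - 3 = 6.)

6


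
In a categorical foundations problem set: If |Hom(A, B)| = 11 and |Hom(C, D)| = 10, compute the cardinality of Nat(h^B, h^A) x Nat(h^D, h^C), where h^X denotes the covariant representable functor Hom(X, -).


By the Yoneda lemma, Nat(h^B, h^A) is isomorphic to Hom(A, B),
so |Nat(h^B, h^A)| = |Hom(A, B)| and |Nat(h^D, h^C)| = |Hom(C, D)|.
|Hom(A, B)| = 11, |Hom(C, D)| = 10.
|Nat(h^B, h^A) x Nat(h^D, h^C)| = 11 * 10 = 110

110


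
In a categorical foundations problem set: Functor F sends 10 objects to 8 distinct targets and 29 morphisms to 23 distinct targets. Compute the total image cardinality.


The image of F consists of distinct objects and distinct morphisms.
|Im(F)| on objects = 8
|Im(F)| on morphisms = 23
Total image cardinality = 8 + 23 = 31

31


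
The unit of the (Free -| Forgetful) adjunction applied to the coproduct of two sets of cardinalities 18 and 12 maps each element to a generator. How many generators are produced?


The unit eta_X: X -> U(F(X)) of the Free-Forgetful adjunction
maps each element of X to a generator of F(X). For X = S + T (disjoint
union in Set), |S + T| = |S| + |T|.
Total mappings = 18 + 12 = 30.

30


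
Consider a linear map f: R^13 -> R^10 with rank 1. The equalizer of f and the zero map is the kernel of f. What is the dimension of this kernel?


The equalizer of f and the zero map is ker(f).
By the rank-nullity theorem: dim(ker(f)) = dim(domain) - rank(f).
dim(ker(f)) = 13 - 1 = 12

12


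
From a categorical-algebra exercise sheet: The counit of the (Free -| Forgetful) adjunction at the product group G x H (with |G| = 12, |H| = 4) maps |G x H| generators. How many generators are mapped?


The counit epsilon_K: F(U(K)) -> K of the Free-Forgetful adjunction
maps |K| generators of F(U(K)) into K. For K = G x H (the product group),
|G x H| = |G| * |H|.
Total generators mapped = 12 * 4 = 48.

48


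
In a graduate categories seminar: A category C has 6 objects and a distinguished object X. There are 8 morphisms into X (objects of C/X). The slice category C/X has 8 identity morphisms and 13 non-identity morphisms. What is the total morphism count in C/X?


In the slice category C/X, objects are morphisms to X.
Identity morphisms: 8 (one per object of C/X).
Non-identity morphisms: 13.
Total = 8 + 13 = 21

21


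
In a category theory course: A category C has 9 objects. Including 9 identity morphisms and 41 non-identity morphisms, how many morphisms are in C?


Each object has an identity morphism, giving 9 identities.
Adding the 41 non-identity morphisms:
Total = 9 + 41 = 50

50


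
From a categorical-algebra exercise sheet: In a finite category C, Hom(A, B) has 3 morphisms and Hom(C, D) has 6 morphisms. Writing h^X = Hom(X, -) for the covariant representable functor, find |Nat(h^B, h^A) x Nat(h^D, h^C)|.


By the Yoneda lemma, Nat(h^B, h^A) is isomorphic to Hom(A, B),
so |Nat(h^B, h^A)| = |Hom(A, B)| and |Nat(h^D, h^C)| = |Hom(C, D)|.
|Hom(A, B)| = 3, |Hom(C, D)| = 6.
|Nat(h^B, h^A) x Nat(h^D, h^C)| = 3 * 6 = 18

18


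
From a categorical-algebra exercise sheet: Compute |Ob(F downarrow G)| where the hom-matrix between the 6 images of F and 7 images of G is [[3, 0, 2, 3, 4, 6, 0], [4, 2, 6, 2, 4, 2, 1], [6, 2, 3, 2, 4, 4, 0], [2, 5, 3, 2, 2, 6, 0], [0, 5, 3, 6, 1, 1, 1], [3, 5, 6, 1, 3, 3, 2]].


Objects of (F downarrow G) are triples (a, b, h: F(a)->G(b)).
The count equals the sum of all entries in the hom-matrix.
sum(row 0) = 18
sum(row 1) = 21
sum(row 2) = 21
sum(row 3) = 20
sum(row 4) = 17
sum(row 5) = 23
Grand total = 120

120


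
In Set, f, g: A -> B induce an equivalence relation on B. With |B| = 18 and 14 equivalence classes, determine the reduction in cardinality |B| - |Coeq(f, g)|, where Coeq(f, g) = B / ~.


The coequalizer Coeq(f, g) = B / ~ has one element per equivalence class.
|B| = 18, |Coeq(f, g)| = 14.
|B| - |Coeq(f, g)| = 18 - 14 = 4.

4


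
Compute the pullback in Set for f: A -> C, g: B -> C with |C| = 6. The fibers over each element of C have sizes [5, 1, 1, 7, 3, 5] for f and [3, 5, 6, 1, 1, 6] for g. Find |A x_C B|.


The pullback A x_C B consists of pairs (a, b) with f(a) = g(b).
For each element c in C, the fiber product has |f^-1(c)| * |g^-1(c)| elements.
Summing over C: 5 * 3 + 1 * 5 + 1 * 6 + 7 * 1 + 3 * 1 + 5 * 6
= 15 + 5 + 6 + 7 + 3 + 30 = 66

66


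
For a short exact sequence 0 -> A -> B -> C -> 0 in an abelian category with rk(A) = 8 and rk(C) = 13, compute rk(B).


For a short exact sequence 0 -> A -> B -> C -> 0,
rank is additive: rank(B) = rank(A) + rank(C).
rank(B) = 8 + 13 = 21

21


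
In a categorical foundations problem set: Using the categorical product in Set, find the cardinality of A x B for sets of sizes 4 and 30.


In Set, the product A x B is the Cartesian product.
By the universal property, |A x B| = |A| * |B|.
|A x B| = 4 * 30 = 120

120


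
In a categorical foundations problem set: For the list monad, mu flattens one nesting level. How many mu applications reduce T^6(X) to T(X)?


Each application of mu: T^2 -> T removes one layer of nesting.
Starting at depth 6 (i.e., T^6(X)), we need to reach T(X).
Number of mu applications = 6 - 1 = 5

5


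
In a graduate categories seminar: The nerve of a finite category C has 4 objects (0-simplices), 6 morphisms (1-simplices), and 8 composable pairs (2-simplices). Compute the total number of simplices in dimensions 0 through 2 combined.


The 2-skeleton of the nerve N(C) consists of simplices in dimensions 0, 1, 2:
  |N(C)_0| = 4 (objects)
  |N(C)_1| = 6 (morphisms)
  |N(C)_2| = 8 (composable pairs)
Total = 4 + 6 + 8 = 18

18


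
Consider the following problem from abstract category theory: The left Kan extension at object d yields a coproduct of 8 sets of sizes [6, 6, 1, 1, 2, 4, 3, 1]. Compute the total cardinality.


Pointwise, the left Kan extension (Lan_F H)(d) is the colimit, indexed
by the comma category (F downarrow d), of H composed with the
projection (F downarrow d) -> C. Here that colimit is given
as a coproduct (disjoint union) of sets, so its cardinality is the
sum of the sizes of the summands.
Coproduct of sets with sizes: 6 + 6 + 1 + 1 + 2 + 4 + 3 + 1
= 24

24


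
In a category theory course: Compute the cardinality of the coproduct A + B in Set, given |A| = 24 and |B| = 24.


In Set, the coproduct A + B is the disjoint union.
|A + B| = |A| + |B| = 24 + 24 = 48

48


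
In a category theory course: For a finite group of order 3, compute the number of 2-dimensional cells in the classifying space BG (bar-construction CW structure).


In the bar-construction CW model of BG, the n-cells are indexed by
n-tuples [g_1|...|g_n] of non-identity elements of G (degenerate
simplices with some g_i = e do not contribute cells), so there are
(|G| - 1)^n n-cells.
For dim = 2 with |G| = 3:
cells = (3 - 1)^2 = 2^2 = 4

4


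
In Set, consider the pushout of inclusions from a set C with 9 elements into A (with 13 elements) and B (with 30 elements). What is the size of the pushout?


The pushout A +_C B identifies the images of C in A and B.
|A +_C B| = |A| + |B| - |C| (for injections).
= 13 + 30 - 9 = 34

34


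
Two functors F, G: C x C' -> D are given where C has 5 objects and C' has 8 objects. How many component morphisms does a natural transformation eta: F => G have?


A natural transformation eta: F => G assigns one component morphism per
object of the domain category.
The domain is the product category C x C', so
|Ob(C x C')| = |Ob(C)| * |Ob(C')| = 5 * 8 = 40.
Therefore eta has 40 component morphisms.

40


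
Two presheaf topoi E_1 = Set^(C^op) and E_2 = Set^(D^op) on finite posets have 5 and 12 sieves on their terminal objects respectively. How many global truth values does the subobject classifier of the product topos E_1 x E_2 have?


In a product of presheaf topoi E_1 x E_2, the subobject classifier
is Omega = Omega_1 x Omega_2 (componentwise), so
|Omega(top)| = |Omega_1(top_1)| * |Omega_2(top_2)|.
= 5 * 12 = 60.

60


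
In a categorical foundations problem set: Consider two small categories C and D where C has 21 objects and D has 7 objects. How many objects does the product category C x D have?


The product category C x D has objects that are pairs (c, d).
Number of pairs = |Ob(C)| * |Ob(D)| = 21 * 7 = 147

147


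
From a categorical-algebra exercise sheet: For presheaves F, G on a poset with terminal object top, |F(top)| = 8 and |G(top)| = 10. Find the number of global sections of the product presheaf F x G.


Global sections of a presheaf on a poset with terminal top satisfy
Gamma(H) ~ H(top). Presheaves admit pointwise products, so
(F x G)(top) = F(top) x G(top) (Cartesian product).
|Gamma(F x G)| = |F(top)| * |G(top)| = 8 * 10 = 80.

80


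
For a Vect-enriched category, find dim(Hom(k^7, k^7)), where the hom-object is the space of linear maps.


In Vect-enriched categories, Hom(k^n, k^m) is the space of m x n matrices.
dim(Hom(k^7, k^7)) = 7 * 7 = 49

49


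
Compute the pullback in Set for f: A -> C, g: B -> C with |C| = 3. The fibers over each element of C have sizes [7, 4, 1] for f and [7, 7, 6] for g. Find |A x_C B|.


The pullback A x_C B consists of pairs (a, b) with f(a) = g(b).
For each element c in C, the fiber product has |f^-1(c)| * |g^-1(c)| elements.
Summing over C: 7 * 7 + 4 * 7 + 1 * 6
= 49 + 28 + 6 = 83

83


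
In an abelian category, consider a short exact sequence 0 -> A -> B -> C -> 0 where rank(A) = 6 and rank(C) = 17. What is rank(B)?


For a short exact sequence 0 -> A -> B -> C -> 0,
rank is additive: rank(B) = rank(A) + rank(C).
rank(B) = 6 + 17 = 23

23


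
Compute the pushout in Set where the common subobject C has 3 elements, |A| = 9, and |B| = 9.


The pushout A +_C B identifies the images of C in A and B.
|A +_C B| = |A| + |B| - |C| (for injections).
= 9 + 9 - 3 = 15

15


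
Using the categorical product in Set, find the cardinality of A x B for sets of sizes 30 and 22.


In Set, the product A x B is the Cartesian product.
By the universal property, |A x B| = |A| * |B|.
|A x B| = 30 * 22 = 660

660


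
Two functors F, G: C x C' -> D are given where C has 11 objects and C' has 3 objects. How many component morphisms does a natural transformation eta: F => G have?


A natural transformation eta: F => G assigns one component morphism per
object of the domain category.
The domain is the product category C x C', so
|Ob(C x C')| = |Ob(C)| * |Ob(C')| = 11 * 3 = 33.
Therefore eta has 33 component morphisms.

33


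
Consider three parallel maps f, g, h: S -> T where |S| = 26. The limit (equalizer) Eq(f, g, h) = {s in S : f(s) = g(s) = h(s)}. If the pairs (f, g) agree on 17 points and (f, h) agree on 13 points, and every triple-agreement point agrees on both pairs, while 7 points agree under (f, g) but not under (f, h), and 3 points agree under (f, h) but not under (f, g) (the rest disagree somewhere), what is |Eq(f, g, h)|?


Eq(f, g, h) is the triple-agreement set: points in S where all three
maps take the same value. Using inclusion-exclusion on the pairwise data:
Pair (f, g) agrees on 17 points; pair (f, h) on 13 points.
Points agreeing under (f, g) but not (f, h) = 7; under (f, h) but not (f, g) = 3.
Triple-agreement = agreement-in-(f, g) minus points that agree under (f, g) but not (f, h):
|Eq(f, g, h)| = 17 - 7 = 10
(cross-check via (f, h): 13 - 3 = 10.)

10


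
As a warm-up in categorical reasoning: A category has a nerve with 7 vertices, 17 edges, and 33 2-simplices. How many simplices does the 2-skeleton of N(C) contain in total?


The 2-skeleton of the nerve N(C) consists of simplices in dimensions 0, 1, 2:
  |N(C)_0| = 7 (objects)
  |N(C)_1| = 17 (morphisms)
  |N(C)_2| = 33 (composable pairs)
Total = 7 + 17 + 33 = 57

57


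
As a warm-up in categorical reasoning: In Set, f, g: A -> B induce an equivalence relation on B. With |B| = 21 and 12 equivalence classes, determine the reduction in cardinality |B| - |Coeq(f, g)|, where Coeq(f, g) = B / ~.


The coequalizer Coeq(f, g) = B / ~ has one element per equivalence class.
|B| = 21, |Coeq(f, g)| = 12.
|B| - |Coeq(f, g)| = 21 - 12 = 9.

9


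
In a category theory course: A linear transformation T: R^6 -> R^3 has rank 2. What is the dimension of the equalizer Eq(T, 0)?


The equalizer of f and the zero map is ker(f).
By the rank-nullity theorem: dim(ker(f)) = dim(domain) - rank(f).
dim(ker(f)) = 6 - 2 = 4

4


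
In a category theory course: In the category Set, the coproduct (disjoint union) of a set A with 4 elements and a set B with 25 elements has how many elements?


In Set, the coproduct A + B is the disjoint union.
|A + B| = |A| + |B| = 4 + 25 = 29

29


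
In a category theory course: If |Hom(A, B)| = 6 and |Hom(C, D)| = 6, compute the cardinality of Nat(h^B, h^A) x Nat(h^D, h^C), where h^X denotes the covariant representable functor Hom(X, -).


By the Yoneda lemma, Nat(h^B, h^A) is isomorphic to Hom(A, B),
so |Nat(h^B, h^A)| = |Hom(A, B)| and |Nat(h^D, h^C)| = |Hom(C, D)|.
|Hom(A, B)| = 6, |Hom(C, D)| = 6.
|Nat(h^B, h^A) x Nat(h^D, h^C)| = 6 * 6 = 36

36


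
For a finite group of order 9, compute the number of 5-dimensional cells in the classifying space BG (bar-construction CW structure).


In the bar-construction CW model of BG, the n-cells are indexed by
n-tuples [g_1|...|g_n] of non-identity elements of G (degenerate
simplices with some g_i = e do not contribute cells), so there are
(|G| - 1)^n n-cells.
For dim = 5 with |G| = 9:
cells = (9 - 1)^5 = 8^5 = 32768

32768


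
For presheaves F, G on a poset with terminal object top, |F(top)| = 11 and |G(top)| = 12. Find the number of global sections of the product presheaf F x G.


Global sections of a presheaf on a poset with terminal top satisfy
Gamma(H) ~ H(top). Presheaves admit pointwise products, so
(F x G)(top) = F(top) x G(top) (Cartesian product).
|Gamma(F x G)| = |F(top)| * |G(top)| = 11 * 12 = 132.

132


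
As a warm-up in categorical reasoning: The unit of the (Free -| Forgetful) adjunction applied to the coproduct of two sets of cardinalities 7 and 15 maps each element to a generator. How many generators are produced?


The unit eta_X: X -> U(F(X)) of the Free-Forgetful adjunction
maps each element of X to a generator of F(X). For X = S + T (disjoint
union in Set), |S + T| = |S| + |T|.
Total mappings = 7 + 15 = 22.

22


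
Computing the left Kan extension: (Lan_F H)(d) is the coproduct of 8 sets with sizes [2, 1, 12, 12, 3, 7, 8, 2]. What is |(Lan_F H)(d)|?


Pointwise, the left Kan extension (Lan_F H)(d) is the colimit, indexed
by the comma category (F downarrow d), of H composed with the
projection (F downarrow d) -> C. Here that colimit is given
as a coproduct (disjoint union) of sets, so its cardinality is the
sum of the sizes of the summands.
Coproduct of sets with sizes: 2 + 1 + 12 + 12 + 3 + 7 + 8 + 2
= 47

47


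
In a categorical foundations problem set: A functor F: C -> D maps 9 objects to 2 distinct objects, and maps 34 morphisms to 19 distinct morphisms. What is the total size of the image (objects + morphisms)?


The image of F consists of distinct objects and distinct morphisms.
|Im(F)| on objects = 2
|Im(F)| on morphisms = 19
Total image cardinality = 2 + 19 = 21

21


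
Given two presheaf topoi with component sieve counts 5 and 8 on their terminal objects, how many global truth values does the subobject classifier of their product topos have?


In a product of presheaf topoi E_1 x E_2, the subobject classifier
is Omega = Omega_1 x Omega_2 (componentwise), so
|Omega(top)| = |Omega_1(top_1)| * |Omega_2(top_2)|.
= 5 * 8 = 40.

40


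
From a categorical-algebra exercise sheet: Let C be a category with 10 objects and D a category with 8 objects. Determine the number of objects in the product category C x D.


The product category C x D has objects that are pairs (c, d).
Number of pairs = |Ob(C)| * |Ob(D)| = 10 * 8 = 80

80


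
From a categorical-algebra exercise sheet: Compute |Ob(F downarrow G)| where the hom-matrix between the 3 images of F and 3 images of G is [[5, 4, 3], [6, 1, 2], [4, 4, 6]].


Objects of (F downarrow G) are triples (a, b, h: F(a)->G(b)).
The count equals the sum of all entries in the hom-matrix.
sum(row 0) = 12
sum(row 1) = 9
sum(row 2) = 14
Grand total = 35

35


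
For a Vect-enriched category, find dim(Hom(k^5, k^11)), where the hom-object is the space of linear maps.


In Vect-enriched categories, Hom(k^n, k^m) is the space of m x n matrices.
dim(Hom(k^5, k^11)) = 11 * 5 = 55

55


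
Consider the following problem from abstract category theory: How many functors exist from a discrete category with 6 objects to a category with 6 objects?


A functor from a discrete category C to D is determined by
where each object maps. Each of the 6 objects of C can map
to any of the 6 objects of D independently.
Number of functors = 6^6 = 46656

46656


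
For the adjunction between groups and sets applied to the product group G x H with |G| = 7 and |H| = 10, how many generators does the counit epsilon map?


The counit epsilon_K: F(U(K)) -> K of the Free-Forgetful adjunction
maps |K| generators of F(U(K)) into K. For K = G x H (the product group),
|G x H| = |G| * |H|.
Total generators mapped = 7 * 10 = 70.

70


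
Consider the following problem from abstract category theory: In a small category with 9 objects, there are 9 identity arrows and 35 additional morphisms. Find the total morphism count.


Each object has an identity morphism, giving 9 identities.
Adding the 35 non-identity morphisms:
Total = 9 + 35 = 44

44


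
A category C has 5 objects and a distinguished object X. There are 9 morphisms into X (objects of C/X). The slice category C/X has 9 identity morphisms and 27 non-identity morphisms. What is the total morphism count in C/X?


In the slice category C/X, objects are morphisms to X.
Identity morphisms: 9 (one per object of C/X).
Non-identity morphisms: 27.
Total = 9 + 27 = 36

36


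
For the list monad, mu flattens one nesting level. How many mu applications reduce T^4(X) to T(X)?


Each application of mu: T^2 -> T removes one layer of nesting.
Starting at depth 4 (i.e., T^4(X)), we need to reach T(X).
Number of mu applications = 4 - 1 = 3

3


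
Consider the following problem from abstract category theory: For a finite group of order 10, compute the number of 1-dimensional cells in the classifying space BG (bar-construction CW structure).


In the bar-construction CW model of BG, the n-cells are indexed by
n-tuples [g_1|...|g_n] of non-identity elements of G (degenerate
simplices with some g_i = e do not contribute cells), so there are
(|G| - 1)^n n-cells.
For dim = 1 with |G| = 10:
cells = (10 - 1)^1 = 9^1 = 9

9


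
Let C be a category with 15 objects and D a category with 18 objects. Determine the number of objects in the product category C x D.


The product category C x D has objects that are pairs (c, d).
Number of pairs = |Ob(C)| * |Ob(D)| = 15 * 18 = 270

270


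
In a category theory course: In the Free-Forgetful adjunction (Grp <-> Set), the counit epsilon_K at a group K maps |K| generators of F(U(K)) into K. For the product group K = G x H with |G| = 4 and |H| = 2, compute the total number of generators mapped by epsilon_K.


The counit epsilon_K: F(U(K)) -> K of the Free-Forgetful adjunction
maps |K| generators of F(U(K)) into K. For K = G x H (the product group),
|G x H| = |G| * |H|.
Total generators mapped = 4 * 2 = 8.

8


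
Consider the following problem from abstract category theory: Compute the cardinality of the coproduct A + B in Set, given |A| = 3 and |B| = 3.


In Set, the coproduct A + B is the disjoint union.
|A + B| = |A| + |B| = 3 + 3 = 6

6


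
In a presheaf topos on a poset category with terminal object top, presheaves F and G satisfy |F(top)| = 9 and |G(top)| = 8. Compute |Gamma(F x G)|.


Global sections of a presheaf on a poset with terminal top satisfy
Gamma(H) ~ H(top). Presheaves admit pointwise products, so
(F x G)(top) = F(top) x G(top) (Cartesian product).
|Gamma(F x G)| = |F(top)| * |G(top)| = 9 * 8 = 72.

72


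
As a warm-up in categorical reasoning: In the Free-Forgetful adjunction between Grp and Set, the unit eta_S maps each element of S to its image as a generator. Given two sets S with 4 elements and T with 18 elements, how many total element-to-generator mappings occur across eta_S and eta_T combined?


The unit eta_X: X -> U(F(X)) of the Free-Forgetful adjunction
maps each element of X to a generator of F(X). For X = S + T (disjoint
union in Set), |S + T| = |S| + |T|.
Total mappings = 4 + 18 = 22.

22


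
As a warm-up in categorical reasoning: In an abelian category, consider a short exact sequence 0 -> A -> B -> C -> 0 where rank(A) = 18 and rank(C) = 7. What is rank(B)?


For a short exact sequence 0 -> A -> B -> C -> 0,
rank is additive: rank(B) = rank(A) + rank(C).
rank(B) = 18 + 7 = 25

25


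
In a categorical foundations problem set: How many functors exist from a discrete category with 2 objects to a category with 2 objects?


A functor from a discrete category C to D is determined by
where each object maps. Each of the 2 objects of C can map
to any of the 2 objects of D independently.
Number of functors = 2^2 = 4

4


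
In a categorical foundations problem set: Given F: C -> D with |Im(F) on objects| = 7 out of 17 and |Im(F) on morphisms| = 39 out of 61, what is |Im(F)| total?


The image of F consists of distinct objects and distinct morphisms.
|Im(F)| on objects = 7
|Im(F)| on morphisms = 39
Total image cardinality = 7 + 39 = 46

46


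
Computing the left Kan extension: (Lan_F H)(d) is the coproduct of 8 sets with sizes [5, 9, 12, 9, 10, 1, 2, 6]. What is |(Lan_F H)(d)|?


Pointwise, the left Kan extension (Lan_F H)(d) is the colimit, indexed
by the comma category (F downarrow d), of H composed with the
projection (F downarrow d) -> C. Here that colimit is given
as a coproduct (disjoint union) of sets, so its cardinality is the
sum of the sizes of the summands.
Coproduct of sets with sizes: 5 + 9 + 12 + 9 + 10 + 1 + 2 + 6
= 54

54


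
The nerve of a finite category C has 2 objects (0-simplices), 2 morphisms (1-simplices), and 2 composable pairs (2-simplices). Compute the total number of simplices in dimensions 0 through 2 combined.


The 2-skeleton of the nerve N(C) consists of simplices in dimensions 0, 1, 2:
  |N(C)_0| = 2 (objects)
  |N(C)_1| = 2 (morphisms)
  |N(C)_2| = 2 (composable pairs)
Total = 2 + 2 + 2 = 6

6
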